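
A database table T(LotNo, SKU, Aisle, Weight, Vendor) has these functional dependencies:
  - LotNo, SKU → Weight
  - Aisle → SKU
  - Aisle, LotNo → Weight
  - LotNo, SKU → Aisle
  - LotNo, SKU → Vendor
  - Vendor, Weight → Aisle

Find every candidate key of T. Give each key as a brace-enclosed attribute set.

{Aisle, LotNo}, {LotNo, SKU}, {LotNo, Vendor, Weight}

No FD produces {LotNo}, so it must be in every candidate key.
{Aisle, LotNo}⁺ = {Aisle, LotNo, SKU, Vendor, Weight} — all of the relation — so {Aisle, LotNo} is a candidate key.
{LotNo, SKU}⁺ = {Aisle, LotNo, SKU, Vendor, Weight} — all of the relation — so {LotNo, SKU} is a candidate key.
{LotNo, Vendor, Weight}⁺ = {Aisle, LotNo, SKU, Vendor, Weight} — all of the relation — so {LotNo, Vendor, Weight} is a candidate key.
No proper subset of any of these is a key, and no other minimal superkey exists.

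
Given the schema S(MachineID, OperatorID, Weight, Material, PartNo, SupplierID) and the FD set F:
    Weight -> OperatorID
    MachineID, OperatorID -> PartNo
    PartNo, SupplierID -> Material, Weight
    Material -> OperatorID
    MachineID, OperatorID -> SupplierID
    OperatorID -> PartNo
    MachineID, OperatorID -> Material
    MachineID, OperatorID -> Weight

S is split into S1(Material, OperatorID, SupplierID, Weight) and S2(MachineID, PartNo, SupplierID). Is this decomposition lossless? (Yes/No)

Common attributes: {SupplierID}; their closure is {SupplierID}.
Neither S1 nor S2 is contained in that closure, so the decomposition is lossy.

No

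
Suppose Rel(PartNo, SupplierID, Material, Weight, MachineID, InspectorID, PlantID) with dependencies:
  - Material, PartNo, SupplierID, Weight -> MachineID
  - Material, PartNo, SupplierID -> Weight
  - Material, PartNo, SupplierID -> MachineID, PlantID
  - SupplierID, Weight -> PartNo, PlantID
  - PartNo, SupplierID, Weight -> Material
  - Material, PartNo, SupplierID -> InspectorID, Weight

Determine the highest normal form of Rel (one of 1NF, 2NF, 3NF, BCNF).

Candidate keys: {Material, PartNo, SupplierID}, {SupplierID, Weight}. Prime attributes: {Material, PartNo, SupplierID, Weight}.
Each dependency's left side is a superkey — BCNF holds.

BCNF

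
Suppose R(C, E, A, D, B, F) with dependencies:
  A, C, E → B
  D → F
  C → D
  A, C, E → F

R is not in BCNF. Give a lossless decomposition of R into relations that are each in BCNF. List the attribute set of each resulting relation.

{A, B, C, E}; {C, D}; {D, F}

Candidate key of the original relation: {A, C, E}.
{A, B, C, D, E, F}: {D} determines {D, F} here but is not a superkey — split on D → F, giving {D, F} and {A, B, C, D, E}.
{D, F} is in BCNF.
{A, B, C, D, E}: {C} determines {C, D} here but is not a superkey — split on C → D, giving {C, D} and {A, B, C, E}.
{C, D} is in BCNF.
{A, B, C, E} is in BCNF.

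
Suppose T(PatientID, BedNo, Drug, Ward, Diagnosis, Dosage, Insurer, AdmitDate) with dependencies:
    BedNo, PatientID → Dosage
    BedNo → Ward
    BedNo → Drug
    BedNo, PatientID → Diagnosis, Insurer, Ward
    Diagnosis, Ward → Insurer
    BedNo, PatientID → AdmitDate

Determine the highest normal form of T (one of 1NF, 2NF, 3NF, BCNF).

Candidate key: {BedNo, PatientID}. Prime attributes: {BedNo, PatientID}.
For BedNo → Ward we have {BedNo}⁺ = {BedNo, Drug, Ward}; {BedNo} is not a superkey, so BCNF fails.
BedNo → Ward has non-prime {Ward} on the right and a non-superkey on the left, so 3NF fails.
Since {BedNo} ⊂ {BedNo, PatientID} and {BedNo}⁺ ⊇ {Drug, Ward} with {Drug, Ward} non-prime, there is a partial dependency; 2NF fails.

1NF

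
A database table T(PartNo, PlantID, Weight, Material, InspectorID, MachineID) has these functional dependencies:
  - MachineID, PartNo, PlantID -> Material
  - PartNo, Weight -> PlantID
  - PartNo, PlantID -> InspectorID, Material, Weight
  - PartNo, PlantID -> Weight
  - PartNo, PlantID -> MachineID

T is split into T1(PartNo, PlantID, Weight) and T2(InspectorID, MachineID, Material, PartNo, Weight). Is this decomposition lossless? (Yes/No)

Common attributes: {PartNo, Weight}; their closure is {InspectorID, MachineID, Material, PartNo, PlantID, Weight}.
Since T1 ⊆ {InspectorID, MachineID, Material, PartNo, PlantID, Weight}, the intersection is a superkey of T1; the decomposition is lossless.

Yes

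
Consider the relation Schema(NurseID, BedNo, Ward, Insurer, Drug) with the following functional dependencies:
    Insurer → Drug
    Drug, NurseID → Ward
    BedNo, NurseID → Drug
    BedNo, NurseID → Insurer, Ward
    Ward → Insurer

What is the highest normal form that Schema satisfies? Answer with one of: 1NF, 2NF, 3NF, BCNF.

2NF

Candidate key: {BedNo, NurseID}. Prime attributes: {BedNo, NurseID}.
For Insurer → Drug we have {Insurer}⁺ = {Drug, Insurer}; {Insurer} is not a superkey, so BCNF fails.
Insurer → Drug has non-prime {Drug} on the right and a non-superkey on the left, so 3NF fails.
No proper subset of a key has a non-prime attribute in its closure, so there is no partial dependency; 2NF holds.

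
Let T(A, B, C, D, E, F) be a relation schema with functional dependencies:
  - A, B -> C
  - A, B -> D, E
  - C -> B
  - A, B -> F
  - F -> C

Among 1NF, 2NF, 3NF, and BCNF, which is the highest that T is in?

3NF

Candidate keys: {A, B}, {A, C}, {A, F}. Prime attributes: {A, B, C, F}.
C -> B: {C}⁺ = {B, C}, which is not all of the attributes, so the left side is not a superkey — BCNF is violated.
Its right-hand attributes {B} are all prime, as are those of every other non-superkey FD — the relation is in 3NF.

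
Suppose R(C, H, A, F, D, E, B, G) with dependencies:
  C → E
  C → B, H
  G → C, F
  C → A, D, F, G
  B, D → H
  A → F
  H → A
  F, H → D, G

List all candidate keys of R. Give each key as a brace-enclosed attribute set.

{B, D}, {C}, {G}, {H}

{C}⁺ = {A, B, C, D, E, F, G, H} — all of the relation — so {C} is a candidate key.
{G}⁺ = {A, B, C, D, E, F, G, H} — all of the relation — so {G} is a candidate key.
{H}⁺ = {A, B, C, D, E, F, G, H} — all of the relation — so {H} is a candidate key.
{B, D}⁺ = {A, B, C, D, E, F, G, H} — all of the relation — so {B, D} is a candidate key.
These are minimal and exhaustive — every other superkey contains one of them.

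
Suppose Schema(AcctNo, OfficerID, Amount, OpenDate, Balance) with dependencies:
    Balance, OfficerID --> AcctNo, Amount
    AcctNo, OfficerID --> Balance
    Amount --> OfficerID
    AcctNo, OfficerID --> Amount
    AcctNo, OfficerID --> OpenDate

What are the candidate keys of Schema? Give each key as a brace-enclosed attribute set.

{AcctNo, Amount}, {AcctNo, OfficerID}, {Amount, Balance}, {Balance, OfficerID}

{AcctNo, Amount}⁺ = {AcctNo, Amount, Balance, OfficerID, OpenDate} — all of the relation — so {AcctNo, Amount} is a candidate key.
{AcctNo, OfficerID}⁺ = {AcctNo, Amount, Balance, OfficerID, OpenDate} — all of the relation — so {AcctNo, OfficerID} is a candidate key.
{Amount, Balance}⁺ = {AcctNo, Amount, Balance, OfficerID, OpenDate} — all of the relation — so {Amount, Balance} is a candidate key.
{Balance, OfficerID}⁺ = {AcctNo, Amount, Balance, OfficerID, OpenDate} — all of the relation — so {Balance, OfficerID} is a candidate key.
No proper subset of any of these is a key, and no other minimal superkey exists.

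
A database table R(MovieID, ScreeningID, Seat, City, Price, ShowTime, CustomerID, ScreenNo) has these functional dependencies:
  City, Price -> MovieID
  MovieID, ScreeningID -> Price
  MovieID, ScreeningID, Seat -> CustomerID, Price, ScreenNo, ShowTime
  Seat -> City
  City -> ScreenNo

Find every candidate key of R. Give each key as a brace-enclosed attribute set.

No FD produces {ScreeningID, Seat}, so they must be in every candidate key.
Closure of {MovieID, ScreeningID, Seat} is {City, CustomerID, MovieID, Price, ScreenNo, ScreeningID, Seat, ShowTime}, the whole schema; {MovieID, ScreeningID, Seat} is a candidate key.
Closure of {Price, ScreeningID, Seat} is {City, CustomerID, MovieID, Price, ScreenNo, ScreeningID, Seat, ShowTime}, the whole schema; {Price, ScreeningID, Seat} is a candidate key.
These are minimal and exhaustive — every other superkey contains one of them.

{MovieID, ScreeningID, Seat}, {Price, ScreeningID, Seat}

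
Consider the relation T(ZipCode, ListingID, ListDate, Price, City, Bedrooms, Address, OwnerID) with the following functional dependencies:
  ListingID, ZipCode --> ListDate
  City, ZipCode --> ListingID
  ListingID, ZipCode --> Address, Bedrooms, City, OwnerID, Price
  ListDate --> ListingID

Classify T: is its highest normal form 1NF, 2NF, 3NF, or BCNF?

3NF

Candidate keys: {City, ZipCode}, {ListDate, ZipCode}, {ListingID, ZipCode}. Prime attributes: {City, ListDate, ListingID, ZipCode}.
For ListDate --> ListingID we have {ListDate}⁺ = {ListDate, ListingID}; {ListDate} is not a superkey, so BCNF fails.
Since {ListingID} ⊆ prime attributes and every other non-superkey FD also has a prime right side, the schema is in 3NF.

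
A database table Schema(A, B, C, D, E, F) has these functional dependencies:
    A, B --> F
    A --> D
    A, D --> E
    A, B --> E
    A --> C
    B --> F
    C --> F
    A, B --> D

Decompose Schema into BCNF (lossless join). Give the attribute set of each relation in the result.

{A, B}; {A, C, D, E}; {C, F}

Candidate key of the original relation: {A, B}.
{A, B, C, D, E, F}: {A} determines {A, C, D, E, F} here but is not a superkey — split on A --> C, D, E, F, giving {A, C, D, E, F} and {A, B}.
{A, C, D, E, F}: {C} determines {C, F} here but is not a superkey — split on C --> F, giving {C, F} and {A, C, D, E}.
{C, F} is in BCNF.
{A, C, D, E} is in BCNF.
{A, B} is in BCNF.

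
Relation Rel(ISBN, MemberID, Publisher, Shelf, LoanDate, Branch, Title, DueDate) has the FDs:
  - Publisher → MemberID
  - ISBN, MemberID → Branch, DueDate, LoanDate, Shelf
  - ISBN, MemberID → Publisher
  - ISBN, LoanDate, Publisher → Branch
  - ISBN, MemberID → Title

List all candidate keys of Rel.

{ISBN, MemberID}, {ISBN, Publisher}

No FD produces {ISBN}, so it must be in every candidate key.
{ISBN, MemberID}⁺ = {Branch, DueDate, ISBN, LoanDate, MemberID, Publisher, Shelf, Title} — all of the relation — so {ISBN, MemberID} is a candidate key.
{ISBN, Publisher}⁺ = {Branch, DueDate, ISBN, LoanDate, MemberID, Publisher, Shelf, Title} — all of the relation — so {ISBN, Publisher} is a candidate key.
No proper subset of any of these is a key, and no other minimal superkey exists.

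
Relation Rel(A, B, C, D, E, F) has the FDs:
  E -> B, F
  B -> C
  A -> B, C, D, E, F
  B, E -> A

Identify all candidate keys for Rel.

{A}, {E}

Closure of {A} is {A, B, C, D, E, F}, the whole schema; {A} is a candidate key.
Closure of {E} is {A, B, C, D, E, F}, the whole schema; {E} is a candidate key.
These are minimal and exhaustive — every other superkey contains one of them.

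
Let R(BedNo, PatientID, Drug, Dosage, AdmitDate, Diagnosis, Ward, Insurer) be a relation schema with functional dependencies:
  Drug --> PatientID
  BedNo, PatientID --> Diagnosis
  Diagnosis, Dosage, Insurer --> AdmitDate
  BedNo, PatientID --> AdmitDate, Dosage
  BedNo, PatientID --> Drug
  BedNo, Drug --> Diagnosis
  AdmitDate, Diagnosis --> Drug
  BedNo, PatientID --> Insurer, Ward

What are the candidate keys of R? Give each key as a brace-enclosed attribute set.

Attributes never on any right-hand side: {BedNo} — every candidate key must contain it.
{BedNo, Drug}⁺ = {AdmitDate, BedNo, Diagnosis, Dosage, Drug, Insurer, PatientID, Ward} — all of the relation — so {BedNo, Drug} is a candidate key.
{BedNo, PatientID}⁺ = {AdmitDate, BedNo, Diagnosis, Dosage, Drug, Insurer, PatientID, Ward} — all of the relation — so {BedNo, PatientID} is a candidate key.
{AdmitDate, BedNo, Diagnosis}⁺ = {AdmitDate, BedNo, Diagnosis, Dosage, Drug, Insurer, PatientID, Ward} — all of the relation — so {AdmitDate, BedNo, Diagnosis} is a candidate key.
{BedNo, Diagnosis, Dosage, Insurer}⁺ = {AdmitDate, BedNo, Diagnosis, Dosage, Drug, Insurer, PatientID, Ward} — all of the relation — so {BedNo, Diagnosis, Dosage, Insurer} is a candidate key.
No proper subset of any of these is a key, and no other minimal superkey exists.

{AdmitDate, BedNo, Diagnosis}, {BedNo, Diagnosis, Dosage, Insurer}, {BedNo, Drug}, {BedNo, PatientID}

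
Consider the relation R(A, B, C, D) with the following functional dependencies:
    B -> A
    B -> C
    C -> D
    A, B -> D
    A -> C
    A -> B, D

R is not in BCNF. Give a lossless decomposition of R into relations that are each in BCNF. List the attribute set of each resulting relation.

Candidate keys of the original relation: {A}, {B}.
In {A, B, C, D}, {C} is not a superkey ({C}⁺ restricted to this set is {C, D}), so split on C -> D into {C, D} and {A, B, C}.
{C, D} is in BCNF.
{A, B, C} is in BCNF.

{A, B, C}; {C, D}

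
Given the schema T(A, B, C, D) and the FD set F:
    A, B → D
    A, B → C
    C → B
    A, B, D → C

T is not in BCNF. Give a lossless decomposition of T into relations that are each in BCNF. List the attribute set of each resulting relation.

{A, C, D}; {B, C}

Candidate keys of the original relation: {A, B}, {A, C}.
{A, B, C, D}: {C} determines {B, C} here but is not a superkey — split on C → B, giving {B, C} and {A, C, D}.
{B, C} has no BCNF violation.
{A, C, D} has no BCNF violation.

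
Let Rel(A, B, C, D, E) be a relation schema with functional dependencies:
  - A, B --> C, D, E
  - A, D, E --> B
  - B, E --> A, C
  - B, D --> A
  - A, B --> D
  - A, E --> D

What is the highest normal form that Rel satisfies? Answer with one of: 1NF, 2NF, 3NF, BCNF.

Candidate keys: {A, B}, {A, E}, {B, D}, {B, E}. Prime attributes: {A, B, D, E}.
Every FD has a superkey on the left, so the relation is in BCNF.

BCNF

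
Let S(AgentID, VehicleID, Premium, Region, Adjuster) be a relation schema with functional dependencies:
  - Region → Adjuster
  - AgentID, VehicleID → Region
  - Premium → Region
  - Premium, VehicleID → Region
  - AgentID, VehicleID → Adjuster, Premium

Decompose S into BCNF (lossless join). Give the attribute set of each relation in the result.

{Adjuster, Region}; {AgentID, Premium, VehicleID}; {Premium, Region}

Candidate key of the original relation: {AgentID, VehicleID}.
{Adjuster, AgentID, Premium, Region, VehicleID}: {Region} determines {Adjuster, Region} here but is not a superkey — split on Region → Adjuster, giving {Adjuster, Region} and {AgentID, Premium, Region, VehicleID}.
{Adjuster, Region}: every determinant is a superkey — BCNF.
{AgentID, Premium, Region, VehicleID}: {Premium} determines {Premium, Region} here but is not a superkey — split on Premium → Region, giving {Premium, Region} and {AgentID, Premium, VehicleID}.
{Premium, Region}: every determinant is a superkey — BCNF.
{AgentID, Premium, VehicleID}: every determinant is a superkey — BCNF.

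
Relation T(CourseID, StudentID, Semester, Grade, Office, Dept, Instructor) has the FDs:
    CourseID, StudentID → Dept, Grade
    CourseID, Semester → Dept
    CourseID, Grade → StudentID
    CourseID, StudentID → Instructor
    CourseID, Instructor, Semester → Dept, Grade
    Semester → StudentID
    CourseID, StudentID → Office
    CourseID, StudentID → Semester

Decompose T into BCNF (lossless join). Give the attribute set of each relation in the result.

{CourseID, Dept, Grade, Instructor, Office, Semester}; {Semester, StudentID}

Candidate keys of the original relation: {CourseID, Grade}, {CourseID, Semester}, {CourseID, StudentID}.
{CourseID, Dept, Grade, Instructor, Office, Semester, StudentID}: {Semester} determines {Semester, StudentID} here but is not a superkey — split on Semester → StudentID, giving {Semester, StudentID} and {CourseID, Dept, Grade, Instructor, Office, Semester}.
{Semester, StudentID} is in BCNF.
{CourseID, Dept, Grade, Instructor, Office, Semester} is in BCNF.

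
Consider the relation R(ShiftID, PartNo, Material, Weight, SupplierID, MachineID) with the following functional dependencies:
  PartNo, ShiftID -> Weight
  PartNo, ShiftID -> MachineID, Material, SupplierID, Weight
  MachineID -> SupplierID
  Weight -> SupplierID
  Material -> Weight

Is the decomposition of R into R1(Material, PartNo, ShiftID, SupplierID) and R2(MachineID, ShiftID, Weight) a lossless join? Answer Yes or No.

R1 ∩ R2 = {ShiftID}; its closure under F is {ShiftID}.
Neither R1 nor R2 is contained in that closure, so the decomposition is lossy.

No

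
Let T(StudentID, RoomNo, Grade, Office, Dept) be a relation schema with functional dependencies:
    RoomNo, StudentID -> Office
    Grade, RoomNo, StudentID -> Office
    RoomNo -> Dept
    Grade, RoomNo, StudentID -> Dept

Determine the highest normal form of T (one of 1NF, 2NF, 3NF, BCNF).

1NF

Candidate key: {Grade, RoomNo, StudentID}. Prime attributes: {Grade, RoomNo, StudentID}.
For RoomNo, StudentID -> Office we have {RoomNo, StudentID}⁺ = {Dept, Office, RoomNo, StudentID}; {RoomNo, StudentID} is not a superkey, so BCNF fails.
RoomNo, StudentID -> Office determines the non-prime attribute {Office} from a non-superkey — 3NF is violated.
The proper key subset {RoomNo} of {Grade, RoomNo, StudentID} determines non-prime {Dept}, so the relation is not even in 2NF.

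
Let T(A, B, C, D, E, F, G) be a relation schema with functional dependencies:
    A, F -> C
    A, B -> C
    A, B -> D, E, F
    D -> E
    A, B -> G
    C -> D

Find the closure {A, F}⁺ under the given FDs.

{A, C, D, E, F}

Start with {A, F}.
A, F -> C applies; add {C} → now {A, C, F}.
C -> D applies; add {D} → now {A, C, D, F}.
D -> E applies; add {E} → now {A, C, D, E, F}.
No further FD applies.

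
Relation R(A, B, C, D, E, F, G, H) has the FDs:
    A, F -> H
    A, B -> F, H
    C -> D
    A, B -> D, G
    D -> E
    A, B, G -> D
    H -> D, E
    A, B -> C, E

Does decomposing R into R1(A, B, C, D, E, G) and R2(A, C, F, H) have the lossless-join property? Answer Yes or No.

The shared attributes are {A, C} and {A, C}⁺ = {A, C, D, E}.
The closure covers neither R1 nor R2 entirely; the join is not lossless.

No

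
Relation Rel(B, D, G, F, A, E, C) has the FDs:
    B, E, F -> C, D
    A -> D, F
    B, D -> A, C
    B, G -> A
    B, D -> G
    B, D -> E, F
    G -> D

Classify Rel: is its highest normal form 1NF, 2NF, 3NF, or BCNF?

3NF

Candidate keys: {A, B}, {B, D}, {B, E, F}, {B, G}. Prime attributes: {A, B, D, E, F, G}.
A -> D, F breaks BCNF: {A}⁺ = {A, D, F}, so {A} is not a superkey.
Its right-hand attributes {D, F} are all prime, as are those of every other non-superkey FD — the relation is in 3NF.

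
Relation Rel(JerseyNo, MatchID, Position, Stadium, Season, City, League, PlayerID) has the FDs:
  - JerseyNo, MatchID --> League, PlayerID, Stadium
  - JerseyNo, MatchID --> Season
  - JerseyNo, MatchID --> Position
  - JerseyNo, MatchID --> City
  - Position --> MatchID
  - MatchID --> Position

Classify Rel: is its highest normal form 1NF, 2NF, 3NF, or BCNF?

Candidate keys: {JerseyNo, MatchID}, {JerseyNo, Position}. Prime attributes: {JerseyNo, MatchID, Position}.
Position --> MatchID: {Position}⁺ = {MatchID, Position}, which is not all of the attributes, so the left side is not a superkey — BCNF is violated.
Since {MatchID} ⊆ prime attributes and every other non-superkey FD also has a prime right side, the schema is in 3NF.

3NF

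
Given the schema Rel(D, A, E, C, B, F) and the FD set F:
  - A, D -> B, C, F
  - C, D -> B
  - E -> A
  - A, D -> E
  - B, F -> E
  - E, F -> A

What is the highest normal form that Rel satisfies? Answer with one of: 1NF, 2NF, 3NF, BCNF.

3NF

Candidate keys: {A, D}, {B, D, F}, {C, D, F}, {D, E}. Prime attributes: {A, B, C, D, E, F}.
For C, D -> B we have {C, D}⁺ = {B, C, D}; {C, D} is not a superkey, so BCNF fails.
Its right-hand attributes {B} are all prime, as are those of every other non-superkey FD — the relation is in 3NF.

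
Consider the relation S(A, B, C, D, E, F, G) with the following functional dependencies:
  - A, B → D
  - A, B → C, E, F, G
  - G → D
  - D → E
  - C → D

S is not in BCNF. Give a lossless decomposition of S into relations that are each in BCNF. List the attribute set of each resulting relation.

Candidate key of the original relation: {A, B}.
Within {A, B, C, D, E, F, G}: {G}⁺ ∩ {A, B, C, D, E, F, G} = {D, E, G}, not the whole set, so G → D, E violates BCNF; decompose into {D, E, G} and {A, B, C, F, G}.
Within {D, E, G}: {D}⁺ ∩ {D, E, G} = {D, E}, not the whole set, so D → E violates BCNF; decompose into {D, E} and {D, G}.
{D, E}: every determinant is a superkey — BCNF.
{D, G}: every determinant is a superkey — BCNF.
{A, B, C, F, G}: every determinant is a superkey — BCNF.

{A, B, C, F, G}; {D, E}; {D, G}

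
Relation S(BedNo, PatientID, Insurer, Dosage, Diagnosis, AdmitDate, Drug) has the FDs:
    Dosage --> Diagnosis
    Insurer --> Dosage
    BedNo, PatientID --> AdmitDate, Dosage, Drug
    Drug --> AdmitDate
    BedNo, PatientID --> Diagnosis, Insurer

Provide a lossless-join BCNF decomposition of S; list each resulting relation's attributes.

Candidate key of the original relation: {BedNo, PatientID}.
Within {AdmitDate, BedNo, Diagnosis, Dosage, Drug, Insurer, PatientID}: {Dosage}⁺ ∩ {AdmitDate, BedNo, Diagnosis, Dosage, Drug, Insurer, PatientID} = {Diagnosis, Dosage}, not the whole set, so Dosage --> Diagnosis violates BCNF; decompose into {Diagnosis, Dosage} and {AdmitDate, BedNo, Dosage, Drug, Insurer, PatientID}.
{Diagnosis, Dosage} is in BCNF.
Within {AdmitDate, BedNo, Dosage, Drug, Insurer, PatientID}: {Insurer}⁺ ∩ {AdmitDate, BedNo, Dosage, Drug, Insurer, PatientID} = {Dosage, Insurer}, not the whole set, so Insurer --> Dosage violates BCNF; decompose into {Dosage, Insurer} and {AdmitDate, BedNo, Drug, Insurer, PatientID}.
{Dosage, Insurer} is in BCNF.
Within {AdmitDate, BedNo, Drug, Insurer, PatientID}: {Drug}⁺ ∩ {AdmitDate, BedNo, Drug, Insurer, PatientID} = {AdmitDate, Drug}, not the whole set, so Drug --> AdmitDate violates BCNF; decompose into {AdmitDate, Drug} and {BedNo, Drug, Insurer, PatientID}.
{AdmitDate, Drug} is in BCNF.
{BedNo, Drug, Insurer, PatientID} is in BCNF.

{AdmitDate, Drug}; {BedNo, Drug, Insurer, PatientID}; {Diagnosis, Dosage}; {Dosage, Insurer}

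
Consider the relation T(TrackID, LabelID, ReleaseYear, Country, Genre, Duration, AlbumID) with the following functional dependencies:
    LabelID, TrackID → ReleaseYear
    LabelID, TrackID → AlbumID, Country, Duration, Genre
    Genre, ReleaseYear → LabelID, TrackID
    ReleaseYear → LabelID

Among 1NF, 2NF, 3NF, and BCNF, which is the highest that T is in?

3NF

Candidate keys: {Genre, ReleaseYear}, {LabelID, TrackID}, {ReleaseYear, TrackID}. Prime attributes: {Genre, LabelID, ReleaseYear, TrackID}.
For ReleaseYear → LabelID we have {ReleaseYear}⁺ = {LabelID, ReleaseYear}; {ReleaseYear} is not a superkey, so BCNF fails.
Since {LabelID} ⊆ prime attributes and every other non-superkey FD also has a prime right side, the schema is in 3NF.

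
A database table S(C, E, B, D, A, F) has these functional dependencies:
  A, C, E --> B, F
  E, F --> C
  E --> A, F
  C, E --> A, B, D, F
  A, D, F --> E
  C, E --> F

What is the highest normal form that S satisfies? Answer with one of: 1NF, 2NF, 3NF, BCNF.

BCNF

Candidate keys: {A, D, F}, {E}. Prime attributes: {A, D, E, F}.
Each dependency's left side is a superkey — BCNF holds.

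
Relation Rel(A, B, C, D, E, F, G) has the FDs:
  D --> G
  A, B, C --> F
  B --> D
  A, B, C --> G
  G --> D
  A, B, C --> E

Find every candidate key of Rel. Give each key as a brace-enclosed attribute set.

Attributes never on any right-hand side: {A, B, C} — every candidate key must contain all of them.
{A, B, C}⁺ = {A, B, C, D, E, F, G} — all of the relation — so {A, B, C} is a candidate key.
Every other attribute set either contains this one or has a smaller closure.

{A, B, C}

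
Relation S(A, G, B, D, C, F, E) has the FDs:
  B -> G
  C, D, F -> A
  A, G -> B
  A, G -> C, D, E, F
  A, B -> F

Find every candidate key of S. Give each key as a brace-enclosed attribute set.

{A, B} is a candidate key since {A, B}⁺ = {A, B, C, D, E, F, G} covers every attribute.
{A, G} is a candidate key since {A, G}⁺ = {A, B, C, D, E, F, G} covers every attribute.
{B, C, D, F} is a candidate key since {B, C, D, F}⁺ = {A, B, C, D, E, F, G} covers every attribute.
{C, D, F, G} is a candidate key since {C, D, F, G}⁺ = {A, B, C, D, E, F, G} covers every attribute.
Any other superkey properly contains one of these, so there are no further candidate keys.

{A, B}, {A, G}, {B, C, D, F}, {C, D, F, G}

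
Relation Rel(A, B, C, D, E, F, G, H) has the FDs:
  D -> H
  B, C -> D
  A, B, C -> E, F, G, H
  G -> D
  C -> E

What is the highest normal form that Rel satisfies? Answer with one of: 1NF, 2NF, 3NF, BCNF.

Candidate key: {A, B, C}. Prime attributes: {A, B, C}.
D -> H breaks BCNF: {D}⁺ = {D, H}, so {D} is not a superkey.
Because {H} is non-prime and the left side of D -> H is not a superkey, the relation is not in 3NF.
Since {C} ⊂ {A, B, C} and {C}⁺ ⊇ {E} with {E} non-prime, there is a partial dependency; 2NF fails.

1NF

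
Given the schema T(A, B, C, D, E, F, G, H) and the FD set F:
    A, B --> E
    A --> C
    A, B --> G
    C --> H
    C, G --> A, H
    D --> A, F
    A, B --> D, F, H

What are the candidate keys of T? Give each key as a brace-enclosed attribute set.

{A, B}, {B, C, G}, {B, D}

{B} never appears on the right of any FD, so every key must include it.
{A, B}⁺ = {A, B, C, D, E, F, G, H}, which is every attribute, so {A, B} is a candidate key.
{B, D}⁺ = {A, B, C, D, E, F, G, H}, which is every attribute, so {B, D} is a candidate key.
{B, C, G}⁺ = {A, B, C, D, E, F, G, H}, which is every attribute, so {B, C, G} is a candidate key.
No proper subset of any of these is a key, and no other minimal superkey exists.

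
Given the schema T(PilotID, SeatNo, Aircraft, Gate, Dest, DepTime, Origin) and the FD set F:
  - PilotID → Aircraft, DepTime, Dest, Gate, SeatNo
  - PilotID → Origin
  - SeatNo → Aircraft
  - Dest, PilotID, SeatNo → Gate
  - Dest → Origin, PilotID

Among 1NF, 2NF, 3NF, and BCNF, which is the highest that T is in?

2NF

Candidate keys: {Dest}, {PilotID}. Prime attributes: {Dest, PilotID}.
SeatNo → Aircraft: {SeatNo}⁺ = {Aircraft, SeatNo}, which is not all of the attributes, so the left side is not a superkey — BCNF is violated.
Because {Aircraft} is non-prime and the left side of SeatNo → Aircraft is not a superkey, the relation is not in 3NF.
Every candidate key is a single attribute, so no partial dependency is possible; 2NF holds.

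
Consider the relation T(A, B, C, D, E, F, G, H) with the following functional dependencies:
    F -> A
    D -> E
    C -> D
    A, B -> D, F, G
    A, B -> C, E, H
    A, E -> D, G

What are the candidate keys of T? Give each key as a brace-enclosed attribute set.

No FD produces {B}, so it must be in every candidate key.
{A, B}⁺ = {A, B, C, D, E, F, G, H}, which is every attribute, so {A, B} is a candidate key.
{B, F}⁺ = {A, B, C, D, E, F, G, H}, which is every attribute, so {B, F} is a candidate key.
These are minimal and exhaustive — every other superkey contains one of them.

{A, B}, {B, F}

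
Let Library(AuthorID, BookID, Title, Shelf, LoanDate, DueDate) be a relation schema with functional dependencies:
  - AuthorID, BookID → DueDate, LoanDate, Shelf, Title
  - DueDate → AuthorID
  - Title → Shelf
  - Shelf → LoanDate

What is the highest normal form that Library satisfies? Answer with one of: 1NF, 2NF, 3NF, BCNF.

2NF

Candidate keys: {AuthorID, BookID}, {BookID, DueDate}. Prime attributes: {AuthorID, BookID, DueDate}.
DueDate → AuthorID: {DueDate}⁺ = {AuthorID, DueDate}, which is not all of the attributes, so the left side is not a superkey — BCNF is violated.
Because {Shelf} is non-prime and the left side of Title → Shelf is not a superkey, the relation is not in 3NF.
No non-prime attribute depends on a proper subset of any candidate key, so 2NF holds.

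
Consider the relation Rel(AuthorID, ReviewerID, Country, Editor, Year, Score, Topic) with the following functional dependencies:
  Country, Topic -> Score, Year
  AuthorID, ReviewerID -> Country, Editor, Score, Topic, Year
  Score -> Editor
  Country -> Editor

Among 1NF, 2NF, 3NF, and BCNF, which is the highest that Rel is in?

Candidate key: {AuthorID, ReviewerID}. Prime attributes: {AuthorID, ReviewerID}.
For Country, Topic -> Score, Year we have {Country, Topic}⁺ = {Country, Editor, Score, Topic, Year}; {Country, Topic} is not a superkey, so BCNF fails.
Country, Topic -> Score, Year determines the non-prime attributes {Score, Year} from a non-superkey — 3NF is violated.
No non-prime attribute depends on a proper subset of any candidate key, so 2NF holds.

2NF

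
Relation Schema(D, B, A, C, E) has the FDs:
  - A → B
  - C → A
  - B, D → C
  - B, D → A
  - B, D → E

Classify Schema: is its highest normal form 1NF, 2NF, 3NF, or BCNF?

Candidate keys: {A, D}, {B, D}, {C, D}. Prime attributes: {A, B, C, D}.
For A → B we have {A}⁺ = {A, B}; {A} is not a superkey, so BCNF fails.
Its right-hand attributes {B} are all prime, as are those of every other non-superkey FD — the relation is in 3NF.

3NF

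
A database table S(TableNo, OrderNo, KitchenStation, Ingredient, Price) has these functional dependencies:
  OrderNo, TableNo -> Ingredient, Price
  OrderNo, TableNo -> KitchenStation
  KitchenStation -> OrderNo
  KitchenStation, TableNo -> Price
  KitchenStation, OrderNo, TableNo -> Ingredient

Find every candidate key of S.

{TableNo} never appears on the right of any FD, so every key must include it.
Closure of {KitchenStation, TableNo} is {Ingredient, KitchenStation, OrderNo, Price, TableNo}, the whole schema; {KitchenStation, TableNo} is a candidate key.
Closure of {OrderNo, TableNo} is {Ingredient, KitchenStation, OrderNo, Price, TableNo}, the whole schema; {OrderNo, TableNo} is a candidate key.
Any other superkey properly contains one of these, so there are no further candidate keys.

{KitchenStation, TableNo}, {OrderNo, TableNo}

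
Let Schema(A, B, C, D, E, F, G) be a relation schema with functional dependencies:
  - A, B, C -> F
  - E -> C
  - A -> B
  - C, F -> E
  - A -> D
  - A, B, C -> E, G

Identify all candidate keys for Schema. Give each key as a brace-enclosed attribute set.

No FD produces {A}, so it must be in every candidate key.
Closure of {A, C} is {A, B, C, D, E, F, G}, the whole schema; {A, C} is a candidate key.
Closure of {A, E} is {A, B, C, D, E, F, G}, the whole schema; {A, E} is a candidate key.
No proper subset of any of these is a key, and no other minimal superkey exists.

{A, C}, {A, E}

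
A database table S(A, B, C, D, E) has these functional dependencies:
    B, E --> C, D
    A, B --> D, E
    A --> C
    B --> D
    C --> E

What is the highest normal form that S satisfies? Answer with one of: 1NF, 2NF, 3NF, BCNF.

Candidate key: {A, B}. Prime attributes: {A, B}.
B, E --> C, D breaks BCNF: {B, E}⁺ = {B, C, D, E}, so {B, E} is not a superkey.
B, E --> C, D has non-prime {C, D} on the right and a non-superkey on the left, so 3NF fails.
Since {A} ⊂ {A, B} and {A}⁺ ⊇ {C, E} with {C, E} non-prime, there is a partial dependency; 2NF fails.

1NF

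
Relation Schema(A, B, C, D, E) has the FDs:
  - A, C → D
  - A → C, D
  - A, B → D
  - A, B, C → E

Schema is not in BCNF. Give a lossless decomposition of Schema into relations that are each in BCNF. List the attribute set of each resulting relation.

{A, B, E}; {A, C, D}

Candidate key of the original relation: {A, B}.
In {A, B, C, D, E}, {A, C} is not a superkey ({A, C}⁺ restricted to this set is {A, C, D}), so split on A, C → D into {A, C, D} and {A, B, C, E}.
{A, C, D}: every determinant is a superkey — BCNF.
In {A, B, C, E}, {A} is not a superkey ({A}⁺ restricted to this set is {A, C}), so split on A → C into {A, C} and {A, B, E}.
{A, C}: every determinant is a superkey — BCNF.
{A, B, E}: every determinant is a superkey — BCNF.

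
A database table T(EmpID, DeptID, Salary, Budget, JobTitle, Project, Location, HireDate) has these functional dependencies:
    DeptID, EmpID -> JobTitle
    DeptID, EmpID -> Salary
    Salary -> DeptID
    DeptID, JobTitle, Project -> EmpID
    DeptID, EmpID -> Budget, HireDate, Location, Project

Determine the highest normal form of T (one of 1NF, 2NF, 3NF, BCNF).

3NF

Candidate keys: {DeptID, EmpID}, {DeptID, JobTitle, Project}, {EmpID, Salary}, {JobTitle, Project, Salary}. Prime attributes: {DeptID, EmpID, JobTitle, Project, Salary}.
Salary -> DeptID: {Salary}⁺ = {DeptID, Salary}, which is not all of the attributes, so the left side is not a superkey — BCNF is violated.
But every attribute on its right side ({DeptID}) is prime, and the same holds for every other non-superkey FD, so 3NF still holds.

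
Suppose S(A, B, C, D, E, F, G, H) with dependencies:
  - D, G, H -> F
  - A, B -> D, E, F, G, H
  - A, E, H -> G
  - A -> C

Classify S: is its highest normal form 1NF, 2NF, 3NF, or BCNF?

1NF

Candidate key: {A, B}. Prime attributes: {A, B}.
For D, G, H -> F we have {D, G, H}⁺ = {D, F, G, H}; {D, G, H} is not a superkey, so BCNF fails.
D, G, H -> F has non-prime {F} on the right and a non-superkey on the left, so 3NF fails.
{A} is a proper subset of the key {A, B}, and {A}⁺ contains the non-prime attribute {C} — a partial dependency, so 2NF is violated.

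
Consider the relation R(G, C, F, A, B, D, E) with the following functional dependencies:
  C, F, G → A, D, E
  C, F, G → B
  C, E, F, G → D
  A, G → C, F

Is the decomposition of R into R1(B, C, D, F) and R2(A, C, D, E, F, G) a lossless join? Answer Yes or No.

Common attributes: {C, D, F}; their closure is {C, D, F}.
The closure covers neither R1 nor R2 entirely; the join is not lossless.

No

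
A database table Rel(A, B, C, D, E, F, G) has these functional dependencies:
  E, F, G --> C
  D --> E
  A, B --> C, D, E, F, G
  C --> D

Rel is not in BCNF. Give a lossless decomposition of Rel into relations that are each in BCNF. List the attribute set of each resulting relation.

{A, B, E, F, G}; {C, D}; {C, F, G}; {D, E}

Candidate key of the original relation: {A, B}.
Within {A, B, C, D, E, F, G}: {E, F, G}⁺ ∩ {A, B, C, D, E, F, G} = {C, D, E, F, G}, not the whole set, so E, F, G --> C, D violates BCNF; decompose into {C, D, E, F, G} and {A, B, E, F, G}.
Within {C, D, E, F, G}: {D}⁺ ∩ {C, D, E, F, G} = {D, E}, not the whole set, so D --> E violates BCNF; decompose into {D, E} and {C, D, F, G}.
{D, E}: every determinant is a superkey — BCNF.
Within {C, D, F, G}: {C}⁺ ∩ {C, D, F, G} = {C, D}, not the whole set, so C --> D violates BCNF; decompose into {C, D} and {C, F, G}.
{C, D}: every determinant is a superkey — BCNF.
{C, F, G}: every determinant is a superkey — BCNF.
{A, B, E, F, G}: every determinant is a superkey — BCNF.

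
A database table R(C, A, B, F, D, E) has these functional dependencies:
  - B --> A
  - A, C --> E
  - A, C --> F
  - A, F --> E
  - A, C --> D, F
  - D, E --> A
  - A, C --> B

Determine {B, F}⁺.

Start with {B, F}.
B --> A applies; add {A} → now {A, B, F}.
A, F --> E applies; add {E} → now {A, B, E, F}.
No further FD applies.

{A, B, E, F}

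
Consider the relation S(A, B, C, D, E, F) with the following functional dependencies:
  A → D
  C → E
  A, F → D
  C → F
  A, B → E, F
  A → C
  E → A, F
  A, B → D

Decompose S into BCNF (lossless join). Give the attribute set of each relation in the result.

Candidate keys of the original relation: {A, B}, {B, C}, {B, E}.
Within {A, B, C, D, E, F}: {A}⁺ ∩ {A, B, C, D, E, F} = {A, C, D, E, F}, not the whole set, so A → C, D, E, F violates BCNF; decompose into {A, C, D, E, F} and {A, B}.
{A, C, D, E, F}: every determinant is a superkey — BCNF.
{A, B}: every determinant is a superkey — BCNF.

{A, B}; {A, C, D, E, F}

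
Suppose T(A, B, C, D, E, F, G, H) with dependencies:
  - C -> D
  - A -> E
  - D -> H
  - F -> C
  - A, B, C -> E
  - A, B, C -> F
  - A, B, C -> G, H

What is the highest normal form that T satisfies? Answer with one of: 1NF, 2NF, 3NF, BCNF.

Candidate keys: {A, B, C}, {A, B, F}. Prime attributes: {A, B, C, F}.
C -> D breaks BCNF: {C}⁺ = {C, D, H}, so {C} is not a superkey.
Because {D} is non-prime and the left side of C -> D is not a superkey, the relation is not in 3NF.
Since {A} ⊂ {A, B, C} and {A}⁺ ⊇ {E} with {E} non-prime, there is a partial dependency; 2NF fails.

1NF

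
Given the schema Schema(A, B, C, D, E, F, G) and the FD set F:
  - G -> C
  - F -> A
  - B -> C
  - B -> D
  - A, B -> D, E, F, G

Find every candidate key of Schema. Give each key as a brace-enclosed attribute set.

No FD produces {B}, so it must be in every candidate key.
Closure of {A, B} is {A, B, C, D, E, F, G}, the whole schema; {A, B} is a candidate key.
Closure of {B, F} is {A, B, C, D, E, F, G}, the whole schema; {B, F} is a candidate key.
Any other superkey properly contains one of these, so there are no further candidate keys.

{A, B}, {B, F}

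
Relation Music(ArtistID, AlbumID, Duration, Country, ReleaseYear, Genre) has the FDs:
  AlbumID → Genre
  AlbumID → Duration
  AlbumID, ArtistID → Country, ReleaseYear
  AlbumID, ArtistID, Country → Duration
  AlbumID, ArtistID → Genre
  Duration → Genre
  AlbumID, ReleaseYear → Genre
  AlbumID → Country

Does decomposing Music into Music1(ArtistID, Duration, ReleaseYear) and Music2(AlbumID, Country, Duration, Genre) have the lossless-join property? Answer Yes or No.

No

The shared attributes are {Duration} and {Duration}⁺ = {Duration, Genre}.
Neither Music1 nor Music2 is contained in that closure, so the decomposition is lossy.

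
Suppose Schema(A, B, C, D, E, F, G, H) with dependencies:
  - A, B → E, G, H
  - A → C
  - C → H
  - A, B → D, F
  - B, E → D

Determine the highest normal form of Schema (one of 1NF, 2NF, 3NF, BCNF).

1NF

Candidate key: {A, B}. Prime attributes: {A, B}.
For A → C we have {A}⁺ = {A, C, H}; {A} is not a superkey, so BCNF fails.
A → C determines the non-prime attribute {C} from a non-superkey — 3NF is violated.
{A} is a proper subset of the key {A, B}, and {A}⁺ contains the non-prime attributes {C, H} — a partial dependency, so 2NF is violated.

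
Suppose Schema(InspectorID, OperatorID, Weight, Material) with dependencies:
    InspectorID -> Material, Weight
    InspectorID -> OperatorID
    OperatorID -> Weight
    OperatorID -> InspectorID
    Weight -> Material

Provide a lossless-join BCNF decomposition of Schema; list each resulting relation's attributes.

Candidate keys of the original relation: {InspectorID}, {OperatorID}.
{InspectorID, Material, OperatorID, Weight}: {Weight} determines {Material, Weight} here but is not a superkey — split on Weight -> Material, giving {Material, Weight} and {InspectorID, OperatorID, Weight}.
{Material, Weight}: every determinant is a superkey — BCNF.
{InspectorID, OperatorID, Weight}: every determinant is a superkey — BCNF.

{InspectorID, OperatorID, Weight}; {Material, Weight}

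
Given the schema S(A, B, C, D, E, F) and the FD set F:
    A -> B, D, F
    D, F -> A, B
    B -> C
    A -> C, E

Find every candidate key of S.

{A}⁺ = {A, B, C, D, E, F} — all of the relation — so {A} is a candidate key.
{D, F}⁺ = {A, B, C, D, E, F} — all of the relation — so {D, F} is a candidate key.
Any other superkey properly contains one of these, so there are no further candidate keys.

{A}, {D, F}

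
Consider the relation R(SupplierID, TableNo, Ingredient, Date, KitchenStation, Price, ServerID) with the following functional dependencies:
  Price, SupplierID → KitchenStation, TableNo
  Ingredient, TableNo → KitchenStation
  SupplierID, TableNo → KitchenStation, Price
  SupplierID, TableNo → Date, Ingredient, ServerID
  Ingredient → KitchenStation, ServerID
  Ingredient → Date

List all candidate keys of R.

{Price, SupplierID}, {SupplierID, TableNo}

Attributes never on any right-hand side: {SupplierID} — every candidate key must contain it.
{Price, SupplierID} is a candidate key since {Price, SupplierID}⁺ = {Date, Ingredient, KitchenStation, Price, ServerID, SupplierID, TableNo} covers every attribute.
{SupplierID, TableNo} is a candidate key since {SupplierID, TableNo}⁺ = {Date, Ingredient, KitchenStation, Price, ServerID, SupplierID, TableNo} covers every attribute.
These are minimal and exhaustive — every other superkey contains one of them.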